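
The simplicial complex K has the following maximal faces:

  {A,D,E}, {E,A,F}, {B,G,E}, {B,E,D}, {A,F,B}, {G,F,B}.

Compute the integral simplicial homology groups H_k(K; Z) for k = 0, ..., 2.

H_0 = Z,  H_1 = Z,  H_2 = 0.

We work with the vertex ordering A < B < D < E < F < G. The simplices of K, each written with vertices in increasing order, are:

  0-simplices (6): A, B, D, E, F, G
  1-simplices (12): AB, AD, AE, AF, BD, BE, BF, BG, DE, EF, EG, FG
  2-simplices (6): ABF, ADE, AEF, BDE, BEG, BFG

Hence C_0 ≅ Z^6, C_1 ≅ Z^12, C_2 ≅ Z^6.

∂_1: C_1 → C_0 is given by ∂[p,q] = [q] − [p]. For instance
  ∂BF = F − B.
As a 6×12 matrix over Z this has rank 5, with invariant factors (1,1,1,1,1).

∂_2: C_2 → C_1 sends each 2-simplex [p,q,r] to [q,r] − [p,r] + [p,q]. For instance
  ∂BFG = FG − BG + BF,
  ∂AEF = EF − AF + AE.
The 12×6 boundary matrix has rank 6 and Smith normal form diag(1,1,1,1,1,1).

Now H_k = ker ∂_k / im ∂_{k+1}, so:

  H_0: rank C_0 − rank ∂_1 = 6 − 5 = 1, and the invariant factors of ∂_1 are all 1, so H_0 ≅ Z.
  H_1: rank ker ∂_1 − rank ∂_2 = (12 − 5) − 6 = 1, and the invariant factors of ∂_2 are all 1, so H_1 ≅ Z.
  H_2: rank ker ∂_2 − rank ∂_3 = (6 − 6) − 0 = 0, and there is no ∂_3, so H_2 ≅ 0.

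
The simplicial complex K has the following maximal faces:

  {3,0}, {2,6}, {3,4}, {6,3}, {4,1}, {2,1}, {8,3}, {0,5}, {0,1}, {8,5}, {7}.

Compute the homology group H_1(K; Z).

H_1 ≅ Z^3.

Fix the vertex order 0 < 1 < 2 < 3 < 4 < 5 < 6 < 7 < 8 and write every simplex with vertices in increasing order. Then dim K = 1 and the simplices of K are:

  0-simplices (9): [0], [1], [2], [3], [4], [5], [6], [7], [8]
  1-simplices (10): [0,1], [0,3], [0,5], [1,2], [1,4], [2,6], [3,4], [3,6], [3,8], [5,8]

so the chain groups are C_0 ≅ Z^9, C_1 ≅ Z^10.

Boundary ∂_1: C_1 → C_0 is given by ∂[p,q] = [q] − [p].
This gives a 9×10 integer matrix of rank 7; reducing to Smith normal form yields diagonal entries (1,1,1,1,1,1,1).

Reading off H_k = ker ∂_k / im ∂_{k+1}:

  H_1: rank ker ∂_1 − rank ∂_2 = (10 − 7) − 0 = 3, and there is no ∂_2, so H_1 = Z^3.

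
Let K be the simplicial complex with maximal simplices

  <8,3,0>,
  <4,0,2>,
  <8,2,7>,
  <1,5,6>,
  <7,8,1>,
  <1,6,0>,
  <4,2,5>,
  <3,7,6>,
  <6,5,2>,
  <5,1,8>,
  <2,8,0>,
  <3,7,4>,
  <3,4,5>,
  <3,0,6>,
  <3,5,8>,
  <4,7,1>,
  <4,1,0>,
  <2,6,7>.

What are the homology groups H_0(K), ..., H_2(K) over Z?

H_0 ≅ Z,  H_1 ≅ Z^2,  H_2 ≅ Z.

Order the vertices as 0 < 1 < 2 < 3 < 4 < 5 < 6 < 7 < 8. Listing each simplex with vertices in this order, K has dimension 2 with simplices:

  0-simplices (9): [0], [1], [2], [3], [4], [5], [6], [7], [8]
  1-simplices (27): (27 of them)
  2-simplices (18): [0,1,4], [0,1,6], [0,2,4], [0,2,8], [0,3,6], [0,3,8], [1,4,7], [1,5,6], [1,5,8], [1,7,8], [2,4,5], [2,5,6], [2,6,7], [2,7,8], [3,4,5], [3,4,7], [3,5,8], [3,6,7]

so the chain groups are C_0 ≅ Z^9, C_1 ≅ Z^27, C_2 ≅ Z^18.

Boundary ∂_1: C_1 → C_0 is given by ∂[p,q] = [q] − [p].
As a 9×27 matrix over Z this has rank 8, with invariant factors (1,1,1,1,1,1,1,1).

Boundary ∂_2: C_2 → C_1 acts by ∂[p,q,r] = [q,r] − [p,r] + [p,q]. For instance
  ∂[3,5,8] = [5,8] − [3,8] + [3,5],
  ∂[1,5,8] = [5,8] − [1,8] + [1,5].
This gives a 27×18 integer matrix of rank 17; reducing to Smith normal form yields diagonal entries (1,1,1,1,1,1,1,1,1,1,1,1,1,1,1,1,1).

Now H_k = ker ∂_k / im ∂_{k+1}, so:

  H_0: rank C_0 − rank ∂_1 = 9 − 8 = 1, and the invariant factors of ∂_1 are all 1, so H_0 ≅ Z.
  H_1: rank ker ∂_1 − rank ∂_2 = (27 − 8) − 17 = 2, and the invariant factors of ∂_2 are all 1, so H_1 ≅ Z^2.
  H_2: rank ker ∂_2 − rank ∂_3 = (18 − 17) − 0 = 1, and there is no ∂_3, so H_2 ≅ Z.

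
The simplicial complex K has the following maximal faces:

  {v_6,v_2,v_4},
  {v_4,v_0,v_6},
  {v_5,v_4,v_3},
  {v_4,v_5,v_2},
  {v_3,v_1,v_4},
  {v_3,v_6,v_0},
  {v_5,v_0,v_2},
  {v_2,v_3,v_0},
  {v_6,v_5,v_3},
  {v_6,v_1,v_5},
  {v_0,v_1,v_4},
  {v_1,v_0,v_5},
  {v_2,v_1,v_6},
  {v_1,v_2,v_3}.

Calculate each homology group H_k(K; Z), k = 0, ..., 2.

H_0 = Z,  H_1 = Z^2,  H_2 = Z.

Fix the vertex order v_0 < v_1 < v_2 < v_3 < v_4 < v_5 < v_6 and write every simplex with vertices in increasing order. Then dim K = 2 and the simplices of K are:

  0-simplices (7): [v_0], [v_1], [v_2], [v_3], [v_4], [v_5], [v_6]
  1-simplices (21): (21 of them)
  2-simplices (14): (14 of them)

Hence C_0 ≅ Z^7, C_1 ≅ Z^21, C_2 ≅ Z^14.

∂_1: C_1 → C_0 maps an edge to its endpoints' difference, ∂[p,q] = q − p.
The 7×21 boundary matrix has rank 6 and Smith normal form diag(1,1,1,1,1,1).

∂_2: C_2 → C_1 sends each 2-simplex [p,q,r] to [q,r] − [p,r] + [p,q]. For instance
  ∂[v_3,v_4,v_5] = [v_4,v_5] − [v_3,v_5] + [v_3,v_4],
  ∂[v_1,v_5,v_6] = [v_5,v_6] − [v_1,v_6] + [v_1,v_5].
As a 21×14 matrix over Z this has rank 13, with invariant factors (1,1,1,1,1,1,1,1,1,1,1,1,1).

From H_k ≅ ker(∂_k) / im(∂_{k+1}) we obtain:

  H_0: rank C_0 − rank ∂_1 = 7 − 6 = 1, and the invariant factors of ∂_1 are all 1, so H_0 = Z.
  H_1: rank ker ∂_1 − rank ∂_2 = (21 − 6) − 13 = 2, and the invariant factors of ∂_2 are all 1, so H_1 = Z^2.
  H_2: rank ker ∂_2 − rank ∂_3 = (14 − 13) − 0 = 1, and there is no ∂_3, so H_2 = Z.

As a check, the Euler characteristic is 7 − 21 + 14 = 0, which agrees with 1 − 2 + 1 = 0.
(K is a triangulation of the torus T^2.)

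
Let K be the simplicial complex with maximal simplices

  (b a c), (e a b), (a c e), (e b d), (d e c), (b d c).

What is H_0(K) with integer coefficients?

H_0 ≅ Z.

We work with the vertex ordering a < b < c < d < e. The simplices of K, each written with vertices in increasing order, are:

  0-simplices (5): a, b, c, d, e
  1-simplices (9): ab, ac, ae, bc, bd, be, cd, ce, de
  2-simplices (6): abc, abe, ace, bcd, bde, cde

so the chain groups are C_0 ≅ Z^5, C_1 ≅ Z^9, C_2 ≅ Z^6.

The boundary map ∂_1: C_1 → C_0 is given by ∂[p,q] = [q] − [p]. For instance
  ∂ce = e − c.
The resulting 5×9 matrix has rank 4, and its Smith normal form has invariant factors (1,1,1,1).

Boundary ∂_2: C_2 → C_1 maps a triangle to the signed sum of its edges. For instance
  ∂cde = de − ce + cd,
  ∂bde = de − be + bd.
This gives a 9×6 integer matrix of rank 5; reducing to Smith normal form yields diagonal entries (1,1,1,1,1).

Reading off H_k = ker ∂_k / im ∂_{k+1}:

  H_0: rank C_0 − rank ∂_1 = 5 − 4 = 1, and the invariant factors of ∂_1 are all 1, so H_0 = Z.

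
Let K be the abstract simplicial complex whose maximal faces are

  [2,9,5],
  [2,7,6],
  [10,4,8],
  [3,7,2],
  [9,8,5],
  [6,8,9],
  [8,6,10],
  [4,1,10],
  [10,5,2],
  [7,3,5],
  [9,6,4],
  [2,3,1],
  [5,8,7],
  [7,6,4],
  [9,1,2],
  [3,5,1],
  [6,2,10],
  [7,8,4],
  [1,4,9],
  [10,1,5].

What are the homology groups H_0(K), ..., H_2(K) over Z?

Take the total order 1 < 2 < 3 < 4 < 5 < 6 < 7 < 8 < 9 < 10 on the vertex set. Then K (dimension 2) consists of the simplices:

  0-simplices (10): [1], [2], [3], [4], [5], [6], [7], [8], [9], [10]
  1-simplices (30): (30 of them)
  2-simplices (20): (20 of them)

giving chain groups C_0 ≅ Z^10, C_1 ≅ Z^30, C_2 ≅ Z^20.

∂_1: C_1 → C_0 sends each edge [p,q] (with p < q) to q − p. For instance
  ∂[1,4] = [4] − [1].
The resulting 10×30 matrix has rank 9, and its Smith normal form has invariant factors (1,1,1,1,1,1,1,1,1).

The boundary map ∂_2: C_2 → C_1 acts by ∂[p,q,r] = [q,r] − [p,r] + [p,q]. For instance
  ∂[2,5,9] = [5,9] − [2,9] + [2,5],
  ∂[6,8,9] = [8,9] − [6,9] + [6,8].
As a 30×20 matrix over Z this has rank 20, with invariant factors (1,1,1,1,1,1,1,1,1,1,1,1,1,1,1,1,1,1,1,2).

From H_k ≅ ker(∂_k) / im(∂_{k+1}) we obtain:

  H_0: rank C_0 − rank ∂_1 = 10 − 9 = 1, and the invariant factors of ∂_1 are all 1, so H_0 = Z.
  H_1: rank ker ∂_1 − rank ∂_2 = (30 − 9) − 20 = 1, and ∂_2 has invariant factor 2 > 1, so H_1 = Z ⊕ Z_2.
  H_2: rank ker ∂_2 − rank ∂_3 = (20 − 20) − 0 = 0, and there is no ∂_3, so H_2 = 0.

(K is a triangulation of the Klein bottle.)

H_0 ≅ Z,  H_1 ≅ Z ⊕ Z_2,  H_2 = 0.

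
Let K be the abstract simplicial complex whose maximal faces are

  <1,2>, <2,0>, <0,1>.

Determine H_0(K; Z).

Order the vertices as 0 < 1 < 2. Listing each simplex with vertices in this order, K has dimension 1 with simplices:

  0-simplices (3): [0], [1], [2]
  1-simplices (3): [0,1], [0,2], [1,2]

so the chain groups are C_0 ≅ Z^3, C_1 ≅ Z^3.

∂_1: C_1 → C_0 is given by ∂[p,q] = [q] − [p]. For instance
  ∂[1,2] = [2] − [1].
As a 3×3 matrix over Z this has rank 2, with invariant factors (1,1).

Reading off H_k = ker ∂_k / im ∂_{k+1}:

  H_0: rank C_0 − rank ∂_1 = 3 − 2 = 1, and the invariant factors of ∂_1 are all 1, so H_0 ≅ Z.

H_0 ≅ Z.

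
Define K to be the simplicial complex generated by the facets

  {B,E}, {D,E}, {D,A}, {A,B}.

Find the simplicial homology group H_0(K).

Order the vertices as A < B < D < E. Listing each simplex with vertices in this order, K has dimension 1 with simplices:

  0-simplices (4): A, B, D, E
  1-simplices (4): AB, AD, BE, DE

giving chain groups C_0 ≅ Z^4, C_1 ≅ Z^4.

∂_1: C_1 → C_0 sends each edge [p,q] (with p < q) to q − p. For instance
  ∂DE = E − D.
As a 4×4 matrix over Z this has rank 3, with invariant factors (1,1,1).

From H_k ≅ ker(∂_k) / im(∂_{k+1}) we obtain:

  H_0: rank C_0 − rank ∂_1 = 4 − 3 = 1, and the invariant factors of ∂_1 are all 1, so H_0 = Z.

(K is a triangulation of the circle S^1.)

H_0 = Z.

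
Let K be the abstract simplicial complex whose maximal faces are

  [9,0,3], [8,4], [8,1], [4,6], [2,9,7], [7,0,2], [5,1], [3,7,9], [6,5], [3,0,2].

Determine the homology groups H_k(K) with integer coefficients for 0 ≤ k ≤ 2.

Take the total order 0 < 1 < 2 < 3 < 4 < 5 < 6 < 7 < 8 < 9 on the vertex set. Then K (dimension 2) consists of the simplices:

  0-simplices (10): [0], [1], [2], [3], [4], [5], [6], [7], [8], [9]
  1-simplices (15): [0,2], [0,3], [0,7], [0,9], [1,5], [1,8], [2,3], [2,7], [2,9], [3,7], [3,9], [4,6], [4,8], [5,6], [7,9]
  2-simplices (5): [0,2,3], [0,2,7], [0,3,9], [2,7,9], [3,7,9]

Hence C_0 ≅ Z^10, C_1 ≅ Z^15, C_2 ≅ Z^5.

The boundary map ∂_1: C_1 → C_0 maps an edge to its endpoints' difference, ∂[p,q] = q − p. For instance
  ∂[2,9] = [9] − [2].
This gives a 10×15 integer matrix of rank 8; reducing to Smith normal form yields diagonal entries (1,1,1,1,1,1,1,1).

Boundary ∂_2: C_2 → C_1 maps a triangle to the signed sum of its edges. For instance
  ∂[0,3,9] = [3,9] − [0,9] + [0,3],
  ∂[0,2,7] = [2,7] − [0,7] + [0,2].
This gives a 15×5 integer matrix of rank 5; reducing to Smith normal form yields diagonal entries (1,1,1,1,1).

From H_k ≅ ker(∂_k) / im(∂_{k+1}) we obtain:

  H_0: rank C_0 − rank ∂_1 = 10 − 8 = 2, and the invariant factors of ∂_1 are all 1, so H_0 ≅ Z^2.
  H_1: rank ker ∂_1 − rank ∂_2 = (15 − 8) − 5 = 2, and the invariant factors of ∂_2 are all 1, so H_1 ≅ Z^2.
  H_2: rank ker ∂_2 − rank ∂_3 = (5 − 5) − 0 = 0, and there is no ∂_3, so H_2 ≅ 0.

As a check, the Euler characteristic is 10 − 15 + 5 = 0, which agrees with 2 − 2 + 0 = 0.
(K is a triangulation of the disjoint union of the circle S^1 and the Möbius band.)

H_0 ≅ Z^2,  H_1 ≅ Z^2,  H_2 = 0.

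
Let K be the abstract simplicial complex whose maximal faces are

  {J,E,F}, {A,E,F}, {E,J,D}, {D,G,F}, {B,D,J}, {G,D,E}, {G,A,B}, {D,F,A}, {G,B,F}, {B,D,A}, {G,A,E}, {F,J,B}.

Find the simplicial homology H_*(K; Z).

Order the vertices as A < B < D < E < F < G < J. Listing each simplex with vertices in this order, K has dimension 2 with simplices:

  0-simplices (7): A, B, D, E, F, G, J
  1-simplices (18): AB, AD, AE, AF, AG, BD, BF, BG, BJ, DE, DF, DG, DJ, EF, EG, EJ, FG, FJ
  2-simplices (12): ABD, ABG, ADF, AEF, AEG, BDJ, BFG, BFJ, DEG, DEJ, DFG, EFJ

so the chain groups are C_0 ≅ Z^7, C_1 ≅ Z^18, C_2 ≅ Z^12.

The boundary map ∂_1: C_1 → C_0 sends each edge [p,q] (with p < q) to q − p. For instance
  ∂EJ = J − E.
As a 7×18 matrix over Z this has rank 6, with invariant factors (1,1,1,1,1,1).

∂_2: C_2 → C_1 acts by ∂[p,q,r] = [q,r] − [p,r] + [p,q]. For instance
  ∂BDJ = DJ − BJ + BD,
  ∂ADF = DF − AF + AD.
The 18×12 boundary matrix has rank 12 and Smith normal form diag(1,1,1,1,1,1,1,1,1,1,1,2).

From H_k ≅ ker(∂_k) / im(∂_{k+1}) we obtain:

  H_0: rank C_0 − rank ∂_1 = 7 − 6 = 1, and the invariant factors of ∂_1 are all 1, so H_0 ≅ Z.
  H_1: rank ker ∂_1 − rank ∂_2 = (18 − 6) − 12 = 0, and ∂_2 has invariant factor 2 > 1, so H_1 ≅ Z/2.
  H_2: rank ker ∂_2 − rank ∂_3 = (12 − 12) − 0 = 0, and there is no ∂_3, so H_2 ≅ 0.

As a check, the Euler characteristic is 7 − 18 + 12 = 1, which agrees with 1 − 0 + 0 = 1.
(K is a triangulation of the real projective plane RP^2.)

H_0 ≅ Z,  H_1 ≅ Z/2,  H_2 = 0.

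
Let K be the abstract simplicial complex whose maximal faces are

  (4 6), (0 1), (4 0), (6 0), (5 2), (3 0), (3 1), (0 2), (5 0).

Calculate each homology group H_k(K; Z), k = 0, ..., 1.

H_0 = Z,  H_1 = Z^3.

Fix the vertex order 0 < 1 < 2 < 3 < 4 < 5 < 6 and write every simplex with vertices in increasing order. Then dim K = 1 and the simplices of K are:

  0-simplices (7): [0], [1], [2], [3], [4], [5], [6]
  1-simplices (9): [0,1], [0,2], [0,3], [0,4], [0,5], [0,6], [1,3], [2,5], [4,6]

giving chain groups C_0 ≅ Z^7, C_1 ≅ Z^9.

Boundary ∂_1: C_1 → C_0 sends each edge [p,q] (with p < q) to q − p. For instance
  ∂[4,6] = [6] − [4].
This gives a 7×9 integer matrix of rank 6; reducing to Smith normal form yields diagonal entries (1,1,1,1,1,1).

Computing H_k = (kernel of ∂_k) / (image of ∂_{k+1}):

  H_0: rank C_0 − rank ∂_1 = 7 − 6 = 1, and the invariant factors of ∂_1 are all 1, so H_0 = Z.
  H_1: rank ker ∂_1 − rank ∂_2 = (9 − 6) − 0 = 3, and there is no ∂_2, so H_1 = Z^3.

As a check, the Euler characteristic is 7 − 9 = -2, which agrees with 1 − 3 = -2.
(K is a triangulation of a wedge of 3 circles.)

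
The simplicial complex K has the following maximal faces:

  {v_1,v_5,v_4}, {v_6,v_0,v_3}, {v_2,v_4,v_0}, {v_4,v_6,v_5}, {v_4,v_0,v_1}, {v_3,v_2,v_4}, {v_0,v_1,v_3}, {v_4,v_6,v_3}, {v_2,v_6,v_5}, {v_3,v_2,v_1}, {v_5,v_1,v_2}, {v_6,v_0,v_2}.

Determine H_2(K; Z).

H_2 = 0.

Fix the vertex order v_0 < v_1 < v_2 < v_3 < v_4 < v_5 < v_6 and write every simplex with vertices in increasing order. Then dim K = 2 and the simplices of K are:

  0-simplices (7): [v_0], [v_1], [v_2], [v_3], [v_4], [v_5], [v_6]
  1-simplices (18): (18 of them)
  2-simplices (12): (12 of them)

Hence C_0 ≅ Z^7, C_1 ≅ Z^18, C_2 ≅ Z^12.

Boundary ∂_1: C_1 → C_0 sends each edge [p,q] (with p < q) to q − p. For instance
  ∂[v_2,v_4] = [v_4] − [v_2].
As a 7×18 matrix over Z this has rank 6, with invariant factors (1,1,1,1,1,1).

Boundary ∂_2: C_2 → C_1 maps a triangle to the signed sum of its edges. For instance
  ∂[v_2,v_5,v_6] = [v_5,v_6] − [v_2,v_6] + [v_2,v_5],
  ∂[v_0,v_2,v_4] = [v_2,v_4] − [v_0,v_4] + [v_0,v_2].
The 18×12 boundary matrix has rank 12 and Smith normal form diag(1,1,1,1,1,1,1,1,1,1,1,2).

Reading off H_k = ker ∂_k / im ∂_{k+1}:

  H_2: rank ker ∂_2 − rank ∂_3 = (12 − 12) − 0 = 0, and there is no ∂_3, so H_2 = 0.

(K is a triangulation of the real projective plane RP^2.)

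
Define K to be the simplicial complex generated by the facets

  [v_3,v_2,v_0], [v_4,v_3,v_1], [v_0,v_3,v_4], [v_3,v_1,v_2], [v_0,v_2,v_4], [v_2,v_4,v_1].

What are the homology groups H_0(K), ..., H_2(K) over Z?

H_0 ≅ Z,  H_1 = 0,  H_2 ≅ Z.

K has 5 vertices, 9 edges, 6 triangles.
rank ∂_0 = 0, rank ∂_1 = 4 ⇒ b_0 = 5 − 0 − 4 = 1; all invariant factors of ∂_1 are 1 so no torsion. So H_0 ≅ Z.
rank ∂_1 = 4, rank ∂_2 = 5 ⇒ b_1 = 9 − 4 − 5 = 0; all invariant factors of ∂_2 are 1 so no torsion. So H_1 ≅ 0.
rank ∂_2 = 5, rank ∂_3 = 0 ⇒ b_2 = 6 − 5 − 0 = 1. So H_2 ≅ Z.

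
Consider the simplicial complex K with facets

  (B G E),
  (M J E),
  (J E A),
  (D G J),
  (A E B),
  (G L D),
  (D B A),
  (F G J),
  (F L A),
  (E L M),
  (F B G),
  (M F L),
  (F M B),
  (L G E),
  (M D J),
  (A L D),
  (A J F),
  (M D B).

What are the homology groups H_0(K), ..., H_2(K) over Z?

H_0 = Z,  H_1 = Z^2,  H_2 = Z.

Fix the vertex order A < B < D < E < F < G < J < L < M and write every simplex with vertices in increasing order. Then dim K = 2 and the simplices of K are:

  0-simplices (9): A, B, D, E, F, G, J, L, M
  1-simplices (27): AB, AD, AE, AF, AJ, AL, BD, BE, BF, BG, BM, DG, DJ, DL, DM, EG, EJ, EL, EM, FG, FJ, FL, FM, GJ, GL, JM, LM
  2-simplices (18): ABD, ABE, ADL, AEJ, AFJ, AFL, BDM, BEG, BFG, BFM, DGJ, DGL, DJM, EGL, EJM, ELM, FGJ, FLM

giving chain groups C_0 ≅ Z^9, C_1 ≅ Z^27, C_2 ≅ Z^18.

Boundary ∂_1: C_1 → C_0 maps an edge to its endpoints' difference, ∂[p,q] = q − p. For instance
  ∂DM = M − D.
The resulting 9×27 matrix has rank 8, and its Smith normal form has invariant factors (1,1,1,1,1,1,1,1).

Boundary ∂_2: C_2 → C_1 maps a triangle to the signed sum of its edges. For instance
  ∂BDM = DM − BM + BD,
  ∂AFL = FL − AL + AF.
The 27×18 boundary matrix has rank 17 and Smith normal form diag(1,1,1,1,1,1,1,1,1,1,1,1,1,1,1,1,1).

Computing H_k = (kernel of ∂_k) / (image of ∂_{k+1}):

  H_0: rank C_0 − rank ∂_1 = 9 − 8 = 1, and the invariant factors of ∂_1 are all 1, so H_0 ≅ Z.
  H_1: rank ker ∂_1 − rank ∂_2 = (27 − 8) − 17 = 2, and the invariant factors of ∂_2 are all 1, so H_1 ≅ Z^2.
  H_2: rank ker ∂_2 − rank ∂_3 = (18 − 17) − 0 = 1, and there is no ∂_3, so H_2 ≅ Z.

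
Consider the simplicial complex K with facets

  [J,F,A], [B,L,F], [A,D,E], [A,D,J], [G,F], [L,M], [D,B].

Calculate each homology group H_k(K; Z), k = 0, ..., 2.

H_0 ≅ Z,  H_1 ≅ Z,  H_2 = 0.

We work with the vertex ordering A < B < D < E < F < G < J < L < M. The simplices of K, each written with vertices in increasing order, are:

  0-simplices (9): A, B, D, E, F, G, J, L, M
  1-simplices (13): AD, AE, AF, AJ, BD, BF, BL, DE, DJ, FG, FJ, FL, LM
  2-simplices (4): ADE, ADJ, AFJ, BFL

Hence C_0 ≅ Z^9, C_1 ≅ Z^13, C_2 ≅ Z^4.

The boundary map ∂_1: C_1 → C_0 sends each edge [p,q] (with p < q) to q − p. For instance
  ∂BD = D − B.
The 9×13 boundary matrix has rank 8 and Smith normal form diag(1,1,1,1,1,1,1,1).

∂_2: C_2 → C_1 acts by ∂[p,q,r] = [q,r] − [p,r] + [p,q]. For instance
  ∂ADE = DE − AE + AD,
  ∂ADJ = DJ − AJ + AD.
The 13×4 boundary matrix has rank 4 and Smith normal form diag(1,1,1,1).

From H_k ≅ ker(∂_k) / im(∂_{k+1}) we obtain:

  H_0: rank C_0 − rank ∂_1 = 9 − 8 = 1, and the invariant factors of ∂_1 are all 1, so H_0 ≅ Z.
  H_1: rank ker ∂_1 − rank ∂_2 = (13 − 8) − 4 = 1, and the invariant factors of ∂_2 are all 1, so H_1 ≅ Z.
  H_2: rank ker ∂_2 − rank ∂_3 = (4 − 4) − 0 = 0, and there is no ∂_3, so H_2 ≅ 0.

As a check, the Euler characteristic is 9 − 13 + 4 = 0, which agrees with 1 − 1 + 0 = 0.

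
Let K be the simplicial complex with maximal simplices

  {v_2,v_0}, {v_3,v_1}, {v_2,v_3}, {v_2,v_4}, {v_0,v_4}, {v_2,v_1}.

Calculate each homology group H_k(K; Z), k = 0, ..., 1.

We work with the vertex ordering v_0 < v_1 < v_2 < v_3 < v_4. The simplices of K, each written with vertices in increasing order, are:

  0-simplices (5): [v_0], [v_1], [v_2], [v_3], [v_4]
  1-simplices (6): [v_0,v_2], [v_0,v_4], [v_1,v_2], [v_1,v_3], [v_2,v_3], [v_2,v_4]

Hence C_0 ≅ Z^5, C_1 ≅ Z^6.

∂_1: C_1 → C_0 sends each edge [p,q] (with p < q) to q − p. For instance
  ∂[v_1,v_3] = [v_3] − [v_1].
The resulting 5×6 matrix has rank 4, and its Smith normal form has invariant factors (1,1,1,1).

From H_k ≅ ker(∂_k) / im(∂_{k+1}) we obtain:

  H_0: rank C_0 − rank ∂_1 = 5 − 4 = 1, and the invariant factors of ∂_1 are all 1, so H_0 ≅ Z.
  H_1: rank ker ∂_1 − rank ∂_2 = (6 − 4) − 0 = 2, and there is no ∂_2, so H_1 ≅ Z^2.

As a check, the Euler characteristic is 5 − 6 = -1, which agrees with 1 − 2 = -1.
(K is a triangulation of a wedge of 2 circles.)

H_0 ≅ Z,  H_1 ≅ Z^2.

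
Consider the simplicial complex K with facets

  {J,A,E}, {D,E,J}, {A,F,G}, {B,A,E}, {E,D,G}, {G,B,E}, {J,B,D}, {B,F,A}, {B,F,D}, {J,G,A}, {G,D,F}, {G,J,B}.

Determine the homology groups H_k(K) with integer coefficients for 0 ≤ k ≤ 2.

H_0 = Z,  H_1 = Z/2Z,  H_2 = 0.

K has 7 vertices, 18 edges, 12 triangles.
rank ∂_0 = 0, rank ∂_1 = 6 ⇒ b_0 = 7 − 0 − 6 = 1; all invariant factors of ∂_1 are 1 so no torsion. So H_0 = Z.
rank ∂_1 = 6, rank ∂_2 = 12 ⇒ b_1 = 18 − 6 − 12 = 0; ∂_2 has invariant factor(s) [2] giving torsion. So H_1 = Z/2Z.
rank ∂_2 = 12, rank ∂_3 = 0 ⇒ b_2 = 12 − 12 − 0 = 0. So H_2 = 0.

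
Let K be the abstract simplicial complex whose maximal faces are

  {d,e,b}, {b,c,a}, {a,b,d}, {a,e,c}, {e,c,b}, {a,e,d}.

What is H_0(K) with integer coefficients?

H_0 ≅ Z.

Order the vertices as a < b < c < d < e. Listing each simplex with vertices in this order, K has dimension 2 with simplices:

  0-simplices (5): a, b, c, d, e
  1-simplices (9): ab, ac, ad, ae, bc, bd, be, ce, de
  2-simplices (6): abc, abd, ace, ade, bce, bde

giving chain groups C_0 ≅ Z^5, C_1 ≅ Z^9, C_2 ≅ Z^6.

Boundary ∂_1: C_1 → C_0 is given by ∂[p,q] = [q] − [p].
The 5×9 boundary matrix has rank 4 and Smith normal form diag(1,1,1,1).

∂_2: C_2 → C_1 acts by ∂[p,q,r] = [q,r] − [p,r] + [p,q]. For instance
  ∂bce = ce − be + bc,
  ∂abd = bd − ad + ab.
The resulting 9×6 matrix has rank 5, and its Smith normal form has invariant factors (1,1,1,1,1).

Reading off H_k = ker ∂_k / im ∂_{k+1}:

  H_0: rank C_0 − rank ∂_1 = 5 − 4 = 1, and the invariant factors of ∂_1 are all 1, so H_0 ≅ Z.

(K is a triangulation of the 2-sphere S^2.)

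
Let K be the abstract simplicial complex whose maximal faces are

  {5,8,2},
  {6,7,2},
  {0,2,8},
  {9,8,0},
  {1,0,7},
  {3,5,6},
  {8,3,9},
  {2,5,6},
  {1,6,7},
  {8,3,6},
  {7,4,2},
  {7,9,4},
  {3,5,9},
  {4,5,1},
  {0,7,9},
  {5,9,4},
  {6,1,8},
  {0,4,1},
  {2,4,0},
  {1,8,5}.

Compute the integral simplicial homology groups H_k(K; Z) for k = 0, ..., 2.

H_0 ≅ Z,  H_1 ≅ Z × Z/2,  H_2 = 0.

We work with the vertex ordering 0 < 1 < 2 < 3 < 4 < 5 < 6 < 7 < 8 < 9. The simplices of K, each written with vertices in increasing order, are:

  0-simplices (10): [0], [1], [2], [3], [4], [5], [6], [7], [8], [9]
  1-simplices (30): (30 of them)
  2-simplices (20): (20 of them)

so the chain groups are C_0 ≅ Z^10, C_1 ≅ Z^30, C_2 ≅ Z^20.

The boundary map ∂_1: C_1 → C_0 is given by ∂[p,q] = [q] − [p]. For instance
  ∂[2,6] = [6] − [2].
The 10×30 boundary matrix has rank 9 and Smith normal form diag(1,1,1,1,1,1,1,1,1).

∂_2: C_2 → C_1 maps a triangle to the signed sum of its edges. For instance
  ∂[1,6,7] = [6,7] − [1,7] + [1,6],
  ∂[0,1,4] = [1,4] − [0,4] + [0,1].
As a 30×20 matrix over Z this has rank 20, with invariant factors (1,1,1,1,1,1,1,1,1,1,1,1,1,1,1,1,1,1,1,2).

Now H_k = ker ∂_k / im ∂_{k+1}, so:

  H_0: rank C_0 − rank ∂_1 = 10 − 9 = 1, and the invariant factors of ∂_1 are all 1, so H_0 ≅ Z.
  H_1: rank ker ∂_1 − rank ∂_2 = (30 − 9) − 20 = 1, and ∂_2 has invariant factor 2 > 1, so H_1 ≅ Z × Z/2.
  H_2: rank ker ∂_2 − rank ∂_3 = (20 − 20) − 0 = 0, and there is no ∂_3, so H_2 ≅ 0.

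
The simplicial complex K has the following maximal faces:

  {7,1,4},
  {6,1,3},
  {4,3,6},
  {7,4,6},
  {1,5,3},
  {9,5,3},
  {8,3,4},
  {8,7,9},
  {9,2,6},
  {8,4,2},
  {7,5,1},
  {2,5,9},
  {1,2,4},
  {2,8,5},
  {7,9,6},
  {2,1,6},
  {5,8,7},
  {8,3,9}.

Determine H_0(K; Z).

K has 9 vertices, 27 edges, 18 triangles.
rank ∂_0 = 0, rank ∂_1 = 8 ⇒ b_0 = 9 − 0 − 8 = 1; all invariant factors of ∂_1 are 1 so no torsion. So H_0 = Z.

H_0 ≅ Z.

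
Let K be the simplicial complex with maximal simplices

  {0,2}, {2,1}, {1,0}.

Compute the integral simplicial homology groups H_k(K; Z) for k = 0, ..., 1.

We work with the vertex ordering 0 < 1 < 2. The simplices of K, each written with vertices in increasing order, are:

  0-simplices (3): [0], [1], [2]
  1-simplices (3): [0,1], [0,2], [1,2]

Hence C_0 ≅ Z^3, C_1 ≅ Z^3.

∂_1: C_1 → C_0 maps an edge to its endpoints' difference, ∂[p,q] = q − p. For instance
  ∂[0,1] = [1] − [0].
As a 3×3 matrix over Z this has rank 2, with invariant factors (1,1).

Reading off H_k = ker ∂_k / im ∂_{k+1}:

  H_0: rank C_0 − rank ∂_1 = 3 − 2 = 1, and the invariant factors of ∂_1 are all 1, so H_0 ≅ Z.
  H_1: rank ker ∂_1 − rank ∂_2 = (3 − 2) − 0 = 1, and there is no ∂_2, so H_1 ≅ Z.

H_0 ≅ Z,  H_1 ≅ Z.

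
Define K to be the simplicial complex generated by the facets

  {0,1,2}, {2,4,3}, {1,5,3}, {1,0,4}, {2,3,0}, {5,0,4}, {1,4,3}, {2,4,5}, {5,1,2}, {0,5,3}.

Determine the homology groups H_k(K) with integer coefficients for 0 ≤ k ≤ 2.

We work with the vertex ordering 0 < 1 < 2 < 3 < 4 < 5. The simplices of K, each written with vertices in increasing order, are:

  0-simplices (6): [0], [1], [2], [3], [4], [5]
  1-simplices (15): [0,1], [0,2], [0,3], [0,4], [0,5], [1,2], [1,3], [1,4], [1,5], [2,3], [2,4], [2,5], [3,4], [3,5], [4,5]
  2-simplices (10): [0,1,2], [0,1,4], [0,2,3], [0,3,5], [0,4,5], [1,2,5], [1,3,4], [1,3,5], [2,3,4], [2,4,5]

giving chain groups C_0 ≅ Z^6, C_1 ≅ Z^15, C_2 ≅ Z^10.

The boundary map ∂_1: C_1 → C_0 maps an edge to its endpoints' difference, ∂[p,q] = q − p.
As a 6×15 matrix over Z this has rank 5, with invariant factors (1,1,1,1,1).

The boundary map ∂_2: C_2 → C_1 acts by ∂[p,q,r] = [q,r] − [p,r] + [p,q]. For instance
  ∂[0,4,5] = [4,5] − [0,5] + [0,4],
  ∂[0,1,4] = [1,4] − [0,4] + [0,1].
As a 15×10 matrix over Z this has rank 10, with invariant factors (1,1,1,1,1,1,1,1,1,2).

Now H_k = ker ∂_k / im ∂_{k+1}, so:

  H_0: rank C_0 − rank ∂_1 = 6 − 5 = 1, and the invariant factors of ∂_1 are all 1, so H_0 = Z.
  H_1: rank ker ∂_1 − rank ∂_2 = (15 − 5) − 10 = 0, and ∂_2 has invariant factor 2 > 1, so H_1 = Z/2Z.
  H_2: rank ker ∂_2 − rank ∂_3 = (10 − 10) − 0 = 0, and there is no ∂_3, so H_2 = 0.

As a check, the Euler characteristic is 6 − 15 + 10 = 1, which agrees with 1 − 0 + 0 = 1.

H_0 = Z,  H_1 = Z/2Z,  H_2 = 0.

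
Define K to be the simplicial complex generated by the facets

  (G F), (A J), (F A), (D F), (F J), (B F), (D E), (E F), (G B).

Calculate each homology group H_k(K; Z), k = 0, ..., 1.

H_0 ≅ Z,  H_1 ≅ Z^3.

Take the total order A < B < D < E < F < G < J on the vertex set. Then K (dimension 1) consists of the simplices:

  0-simplices (7): A, B, D, E, F, G, J
  1-simplices (9): AF, AJ, BF, BG, DE, DF, EF, FG, FJ

Hence C_0 ≅ Z^7, C_1 ≅ Z^9.

∂_1: C_1 → C_0 is given by ∂[p,q] = [q] − [p].
As a 7×9 matrix over Z this has rank 6, with invariant factors (1,1,1,1,1,1).

Reading off H_k = ker ∂_k / im ∂_{k+1}:

  H_0: rank C_0 − rank ∂_1 = 7 − 6 = 1, and the invariant factors of ∂_1 are all 1, so H_0 ≅ Z.
  H_1: rank ker ∂_1 − rank ∂_2 = (9 − 6) − 0 = 3, and there is no ∂_2, so H_1 ≅ Z^3.

As a check, the Euler characteristic is 7 − 9 = -2, which agrees with 1 − 3 = -2.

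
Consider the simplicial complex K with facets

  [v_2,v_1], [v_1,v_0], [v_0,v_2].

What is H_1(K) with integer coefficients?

Take the total order v_0 < v_1 < v_2 on the vertex set. Then K (dimension 1) consists of the simplices:

  0-simplices (3): [v_0], [v_1], [v_2]
  1-simplices (3): [v_0,v_1], [v_0,v_2], [v_1,v_2]

so the chain groups are C_0 ≅ Z^3, C_1 ≅ Z^3.

The boundary map ∂_1: C_1 → C_0 sends each edge [p,q] (with p < q) to q − p.
The 3×3 boundary matrix has rank 2 and Smith normal form diag(1,1).

Now H_k = ker ∂_k / im ∂_{k+1}, so:

  H_1: rank ker ∂_1 − rank ∂_2 = (3 − 2) − 0 = 1, and there is no ∂_2, so H_1 ≅ Z.

H_1 = Z.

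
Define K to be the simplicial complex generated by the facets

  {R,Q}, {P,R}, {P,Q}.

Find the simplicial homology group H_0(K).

H_0 = Z.

Order the vertices as P < Q < R. Listing each simplex with vertices in this order, K has dimension 1 with simplices:

  0-simplices (3): P, Q, R
  1-simplices (3): PQ, PR, QR

giving chain groups C_0 ≅ Z^3, C_1 ≅ Z^3.

The boundary map ∂_1: C_1 → C_0 sends each edge [p,q] (with p < q) to q − p. For instance
  ∂QR = R − Q.
As a 3×3 matrix over Z this has rank 2, with invariant factors (1,1).

Computing H_k = (kernel of ∂_k) / (image of ∂_{k+1}):

  H_0: rank C_0 − rank ∂_1 = 3 − 2 = 1, and the invariant factors of ∂_1 are all 1, so H_0 = Z.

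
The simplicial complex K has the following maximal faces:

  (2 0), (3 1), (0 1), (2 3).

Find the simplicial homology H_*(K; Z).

H_0 = Z,  H_1 = Z.

We work with the vertex ordering 0 < 1 < 2 < 3. The simplices of K, each written with vertices in increasing order, are:

  0-simplices (4): [0], [1], [2], [3]
  1-simplices (4): [0,1], [0,2], [1,3], [2,3]

so the chain groups are C_0 ≅ Z^4, C_1 ≅ Z^4.

Boundary ∂_1: C_1 → C_0 is given by ∂[p,q] = [q] − [p]. For instance
  ∂[0,1] = [1] − [0].
The 4×4 boundary matrix has rank 3 and Smith normal form diag(1,1,1).

Reading off H_k = ker ∂_k / im ∂_{k+1}:

  H_0: rank C_0 − rank ∂_1 = 4 − 3 = 1, and the invariant factors of ∂_1 are all 1, so H_0 = Z.
  H_1: rank ker ∂_1 − rank ∂_2 = (4 − 3) − 0 = 1, and there is no ∂_2, so H_1 = Z.

As a check, the Euler characteristic is 4 − 4 = 0, which agrees with 1 − 1 = 0.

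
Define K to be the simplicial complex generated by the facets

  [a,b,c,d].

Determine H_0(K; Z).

H_0 = Z.

We work with the vertex ordering a < b < c < d. The simplices of K, each written with vertices in increasing order, are:

  0-simplices (4): a, b, c, d
  1-simplices (6): ab, ac, ad, bc, bd, cd
  2-simplices (4): abc, abd, acd, bcd
  3-simplices (1): abcd

giving chain groups C_0 ≅ Z^4, C_1 ≅ Z^6, C_2 ≅ Z^4, C_3 ≅ Z^1.

Boundary ∂_1: C_1 → C_0 is given by ∂[p,q] = [q] − [p]. For instance
  ∂ab = b − a.
The resulting 4×6 matrix has rank 3, and its Smith normal form has invariant factors (1,1,1).

Boundary ∂_2: C_2 → C_1 maps a triangle to the signed sum of its edges. For instance
  ∂bcd = cd − bd + bc,
  ∂abc = bc − ac + ab.
The 6×4 boundary matrix has rank 3 and Smith normal form diag(1,1,1).

Boundary ∂_3: C_3 → C_2 sends each 3-simplex σ to the alternating sum Σ_i (−1)^i (σ with its i-th vertex removed). For instance
  ∂abcd = bcd − acd + abd − abc.
The resulting 4×1 matrix has rank 1, and its Smith normal form has invariant factors (1).

Now H_k = ker ∂_k / im ∂_{k+1}, so:

  H_0: rank C_0 − rank ∂_1 = 4 − 3 = 1, and the invariant factors of ∂_1 are all 1, so H_0 ≅ Z.

(K is a triangulation of the 3-simplex.)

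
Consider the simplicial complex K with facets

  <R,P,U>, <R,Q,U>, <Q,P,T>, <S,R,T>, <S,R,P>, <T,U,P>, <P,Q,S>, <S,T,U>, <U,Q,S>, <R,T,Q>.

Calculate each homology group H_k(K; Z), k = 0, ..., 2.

Take the total order P < Q < R < S < T < U on the vertex set. Then K (dimension 2) consists of the simplices:

  0-simplices (6): P, Q, R, S, T, U
  1-simplices (15): PQ, PR, PS, PT, PU, QR, QS, QT, QU, RS, RT, RU, ST, SU, TU
  2-simplices (10): PQS, PQT, PRS, PRU, PTU, QRT, QRU, QSU, RST, STU

Hence C_0 ≅ Z^6, C_1 ≅ Z^15, C_2 ≅ Z^10.

∂_1: C_1 → C_0 sends each edge [p,q] (with p < q) to q − p. For instance
  ∂PS = S − P.
This gives a 6×15 integer matrix of rank 5; reducing to Smith normal form yields diagonal entries (1,1,1,1,1).

Boundary ∂_2: C_2 → C_1 maps a triangle to the signed sum of its edges. For instance
  ∂QSU = SU − QU + QS,
  ∂QRT = RT − QT + QR.
The resulting 15×10 matrix has rank 10, and its Smith normal form has invariant factors (1,1,1,1,1,1,1,1,1,2).

Now H_k = ker ∂_k / im ∂_{k+1}, so:

  H_0: rank C_0 − rank ∂_1 = 6 − 5 = 1, and the invariant factors of ∂_1 are all 1, so H_0 ≅ Z.
  H_1: rank ker ∂_1 − rank ∂_2 = (15 − 5) − 10 = 0, and ∂_2 has invariant factor 2 > 1, so H_1 ≅ Z/2.
  H_2: rank ker ∂_2 − rank ∂_3 = (10 − 10) − 0 = 0, and there is no ∂_3, so H_2 ≅ 0.

As a check, the Euler characteristic is 6 − 15 + 10 = 1, which agrees with 1 − 0 + 0 = 1.

H_0 = Z,  H_1 = Z/2,  H_2 = 0.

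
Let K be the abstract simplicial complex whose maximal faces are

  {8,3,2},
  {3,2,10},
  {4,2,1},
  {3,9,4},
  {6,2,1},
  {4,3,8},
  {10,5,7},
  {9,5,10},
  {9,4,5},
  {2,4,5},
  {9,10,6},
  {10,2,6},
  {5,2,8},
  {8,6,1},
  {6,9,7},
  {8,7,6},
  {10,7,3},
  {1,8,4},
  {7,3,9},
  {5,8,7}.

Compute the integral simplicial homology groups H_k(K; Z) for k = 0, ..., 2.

Order the vertices as 1 < 2 < 3 < 4 < 5 < 6 < 7 < 8 < 9 < 10. Listing each simplex with vertices in this order, K has dimension 2 with simplices:

  0-simplices (10): [1], [2], [3], [4], [5], [6], [7], [8], [9], [10]
  1-simplices (30): (30 of them)
  2-simplices (20): (20 of them)

so the chain groups are C_0 ≅ Z^10, C_1 ≅ Z^30, C_2 ≅ Z^20.

The boundary map ∂_1: C_1 → C_0 maps an edge to its endpoints' difference, ∂[p,q] = q − p. For instance
  ∂[2,3] = [3] − [2].
The 10×30 boundary matrix has rank 9 and Smith normal form diag(1,1,1,1,1,1,1,1,1).

Boundary ∂_2: C_2 → C_1 sends each 2-simplex [p,q,r] to [q,r] − [p,r] + [p,q]. For instance
  ∂[2,4,5] = [4,5] − [2,5] + [2,4],
  ∂[5,7,10] = [7,10] − [5,10] + [5,7].
This gives a 30×20 integer matrix of rank 20; reducing to Smith normal form yields diagonal entries (1,1,1,1,1,1,1,1,1,1,1,1,1,1,1,1,1,1,1,2).

Reading off H_k = ker ∂_k / im ∂_{k+1}:

  H_0: rank C_0 − rank ∂_1 = 10 − 9 = 1, and the invariant factors of ∂_1 are all 1, so H_0 = Z.
  H_1: rank ker ∂_1 − rank ∂_2 = (30 − 9) − 20 = 1, and ∂_2 has invariant factor 2 > 1, so H_1 = Z × Z/2.
  H_2: rank ker ∂_2 − rank ∂_3 = (20 − 20) − 0 = 0, and there is no ∂_3, so H_2 = 0.

As a check, the Euler characteristic is 10 − 30 + 20 = 0, which agrees with 1 − 1 + 0 = 0.

H_0 = Z,  H_1 = Z × Z/2,  H_2 = 0.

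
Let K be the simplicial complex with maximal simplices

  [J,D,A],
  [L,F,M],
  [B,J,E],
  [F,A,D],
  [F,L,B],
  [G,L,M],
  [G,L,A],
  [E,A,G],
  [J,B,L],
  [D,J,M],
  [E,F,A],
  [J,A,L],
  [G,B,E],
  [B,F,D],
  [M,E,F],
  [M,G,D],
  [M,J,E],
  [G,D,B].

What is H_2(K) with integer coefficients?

H_2 = Z.

Take the total order A < B < D < E < F < G < J < L < M on the vertex set. Then K (dimension 2) consists of the simplices:

  0-simplices (9): A, B, D, E, F, G, J, L, M
  1-simplices (27): AD, AE, AF, AG, AJ, AL, BD, BE, BF, BG, BJ, BL, DF, DG, DJ, DM, EF, EG, EJ, EM, FL, FM, GL, GM, JL, JM, LM
  2-simplices (18): ADF, ADJ, AEF, AEG, AGL, AJL, BDF, BDG, BEG, BEJ, BFL, BJL, DGM, DJM, EFM, EJM, FLM, GLM

so the chain groups are C_0 ≅ Z^9, C_1 ≅ Z^27, C_2 ≅ Z^18.

∂_1: C_1 → C_0 sends each edge [p,q] (with p < q) to q − p. For instance
  ∂DM = M − D.
The 9×27 boundary matrix has rank 8 and Smith normal form diag(1,1,1,1,1,1,1,1).

∂_2: C_2 → C_1 maps a triangle to the signed sum of its edges. For instance
  ∂DGM = GM − DM + DG,
  ∂AEG = EG − AG + AE.
The resulting 27×18 matrix has rank 17, and its Smith normal form has invariant factors (1,1,1,1,1,1,1,1,1,1,1,1,1,1,1,1,1).

Reading off H_k = ker ∂_k / im ∂_{k+1}:

  H_2: rank ker ∂_2 − rank ∂_3 = (18 − 17) − 0 = 1, and there is no ∂_3, so H_2 = Z.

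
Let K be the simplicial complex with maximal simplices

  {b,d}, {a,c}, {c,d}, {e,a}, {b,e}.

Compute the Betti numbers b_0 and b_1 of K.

b_0 = 1, b_1 = 1.

Take the total order a < b < c < d < e on the vertex set. Then K (dimension 1) consists of the simplices:

  0-simplices (5): a, b, c, d, e
  1-simplices (5): ac, ae, bd, be, cd

giving chain groups C_0 ≅ Z^5, C_1 ≅ Z^5.

Boundary ∂_1: C_1 → C_0 sends each edge [p,q] (with p < q) to q − p.
The 5×5 boundary matrix has rank 4 and Smith normal form diag(1,1,1,1).

Reading off H_k = ker ∂_k / im ∂_{k+1}:

  H_0: rank C_0 − rank ∂_1 = 5 − 4 = 1, and the invariant factors of ∂_1 are all 1, so H_0 = Z.
  H_1: rank ker ∂_1 − rank ∂_2 = (5 − 4) − 0 = 1, and there is no ∂_2, so H_1 = Z.

(K is a triangulation of the circle S^1.)

Hence the Betti numbers are b_0 = 1, b_1 = 1.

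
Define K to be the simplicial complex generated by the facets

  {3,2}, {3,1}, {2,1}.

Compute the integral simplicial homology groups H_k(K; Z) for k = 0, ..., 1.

H_0 ≅ Z,  H_1 ≅ Z.

Take the total order 1 < 2 < 3 on the vertex set. Then K (dimension 1) consists of the simplices:

  0-simplices (3): [1], [2], [3]
  1-simplices (3): [1,2], [1,3], [2,3]

Hence C_0 ≅ Z^3, C_1 ≅ Z^3.

The boundary map ∂_1: C_1 → C_0 maps an edge to its endpoints' difference, ∂[p,q] = q − p.
As a 3×3 matrix over Z this has rank 2, with invariant factors (1,1).

Reading off H_k = ker ∂_k / im ∂_{k+1}:

  H_0: rank C_0 − rank ∂_1 = 3 − 2 = 1, and the invariant factors of ∂_1 are all 1, so H_0 ≅ Z.
  H_1: rank ker ∂_1 − rank ∂_2 = (3 − 2) − 0 = 1, and there is no ∂_2, so H_1 ≅ Z.

(K is a triangulation of the circle S^1.)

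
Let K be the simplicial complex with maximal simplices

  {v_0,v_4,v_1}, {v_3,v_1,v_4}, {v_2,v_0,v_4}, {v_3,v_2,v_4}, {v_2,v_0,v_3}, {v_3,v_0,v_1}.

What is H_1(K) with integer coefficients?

H_1 ≅ 0.

Fix the vertex order v_0 < v_1 < v_2 < v_3 < v_4 and write every simplex with vertices in increasing order. Then dim K = 2 and the simplices of K are:

  0-simplices (5): [v_0], [v_1], [v_2], [v_3], [v_4]
  1-simplices (9): [v_0,v_1], [v_0,v_2], [v_0,v_3], [v_0,v_4], [v_1,v_3], [v_1,v_4], [v_2,v_3], [v_2,v_4], [v_3,v_4]
  2-simplices (6): [v_0,v_1,v_3], [v_0,v_1,v_4], [v_0,v_2,v_3], [v_0,v_2,v_4], [v_1,v_3,v_4], [v_2,v_3,v_4]

giving chain groups C_0 ≅ Z^5, C_1 ≅ Z^9, C_2 ≅ Z^6.

∂_1: C_1 → C_0 maps an edge to its endpoints' difference, ∂[p,q] = q − p.
The 5×9 boundary matrix has rank 4 and Smith normal form diag(1,1,1,1).

The boundary map ∂_2: C_2 → C_1 sends each 2-simplex [p,q,r] to [q,r] − [p,r] + [p,q]. For instance
  ∂[v_0,v_1,v_4] = [v_1,v_4] − [v_0,v_4] + [v_0,v_1],
  ∂[v_0,v_2,v_3] = [v_2,v_3] − [v_0,v_3] + [v_0,v_2].
The resulting 9×6 matrix has rank 5, and its Smith normal form has invariant factors (1,1,1,1,1).

Now H_k = ker ∂_k / im ∂_{k+1}, so:

  H_1: rank ker ∂_1 − rank ∂_2 = (9 − 4) − 5 = 0, and the invariant factors of ∂_2 are all 1, so H_1 ≅ 0.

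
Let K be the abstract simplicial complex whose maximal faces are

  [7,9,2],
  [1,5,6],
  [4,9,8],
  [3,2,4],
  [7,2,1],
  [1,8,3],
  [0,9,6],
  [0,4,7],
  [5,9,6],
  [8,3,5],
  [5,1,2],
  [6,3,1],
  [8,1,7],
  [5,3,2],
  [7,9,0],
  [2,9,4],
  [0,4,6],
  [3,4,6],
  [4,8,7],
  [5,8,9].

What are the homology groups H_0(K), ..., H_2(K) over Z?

Order the vertices as 0 < 1 < 2 < 3 < 4 < 5 < 6 < 7 < 8 < 9. Listing each simplex with vertices in this order, K has dimension 2 with simplices:

  0-simplices (10): [0], [1], [2], [3], [4], [5], [6], [7], [8], [9]
  1-simplices (30): (30 of them)
  2-simplices (20): (20 of them)

so the chain groups are C_0 ≅ Z^10, C_1 ≅ Z^30, C_2 ≅ Z^20.

The boundary map ∂_1: C_1 → C_0 is given by ∂[p,q] = [q] − [p]. For instance
  ∂[2,3] = [3] − [2].
The 10×30 boundary matrix has rank 9 and Smith normal form diag(1,1,1,1,1,1,1,1,1).

The boundary map ∂_2: C_2 → C_1 maps a triangle to the signed sum of its edges. For instance
  ∂[1,2,7] = [2,7] − [1,7] + [1,2],
  ∂[2,3,5] = [3,5] − [2,5] + [2,3].
The 30×20 boundary matrix has rank 20 and Smith normal form diag(1,1,1,1,1,1,1,1,1,1,1,1,1,1,1,1,1,1,1,2).

Reading off H_k = ker ∂_k / im ∂_{k+1}:

  H_0: rank C_0 − rank ∂_1 = 10 − 9 = 1, and the invariant factors of ∂_1 are all 1, so H_0 = Z.
  H_1: rank ker ∂_1 − rank ∂_2 = (30 − 9) − 20 = 1, and ∂_2 has invariant factor 2 > 1, so H_1 = Z ⊕ Z_2.
  H_2: rank ker ∂_2 − rank ∂_3 = (20 − 20) − 0 = 0, and there is no ∂_3, so H_2 = 0.

H_0 = Z,  H_1 = Z ⊕ Z_2,  H_2 = 0.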